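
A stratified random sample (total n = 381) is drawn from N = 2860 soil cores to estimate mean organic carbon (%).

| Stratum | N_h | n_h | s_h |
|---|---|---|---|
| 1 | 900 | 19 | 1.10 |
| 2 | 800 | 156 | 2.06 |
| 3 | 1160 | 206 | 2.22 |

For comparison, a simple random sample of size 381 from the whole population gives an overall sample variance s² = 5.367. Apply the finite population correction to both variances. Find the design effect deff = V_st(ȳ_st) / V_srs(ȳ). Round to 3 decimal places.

V̂(ȳ_st) = Σ W_h² (1 − n_h/N_h) s_h²/n_h, with W_h = N_h/N and N = 2860:
  stratum 1: (900/2860)²·(1 − 19/900)·1.10²/19 = 0.00617331
  stratum 2: (800/2860)²·(1 − 156/800)·2.06²/156 = 0.00171338
  stratum 3: (1160/2860)²·(1 − 206/1160)·2.22²/206 = 0.00323678
V_st = 0.0111235
V_srs = (1 − 381/2860)·5.367/381 = 0.01221
deff = V_st / V_srs = 0.0111235/0.01221 = 0.9110

deff ≈ 0.911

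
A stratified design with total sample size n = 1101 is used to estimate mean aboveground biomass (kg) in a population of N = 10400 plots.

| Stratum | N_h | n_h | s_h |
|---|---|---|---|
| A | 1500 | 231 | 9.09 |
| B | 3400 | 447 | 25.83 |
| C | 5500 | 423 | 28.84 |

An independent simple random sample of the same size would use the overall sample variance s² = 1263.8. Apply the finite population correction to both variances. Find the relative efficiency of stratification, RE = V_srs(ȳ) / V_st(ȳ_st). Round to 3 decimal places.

V̂(ȳ_st) = Σ W_h² (1 − n_h/N_h) s_h²/n_h, with W_h = N_h/N and N = 10400:
  stratum A: (1500/10400)²·(1 − 231/1500)·9.09²/231 = 0.00629509
  stratum B: (3400/10400)²·(1 − 447/3400)·25.83²/447 = 0.138553
  stratum C: (5500/10400)²·(1 − 423/5500)·28.84²/423 = 0.507637
V_st = 0.652485
V_srs = (1 − 1101/10400)·1263.8/1101 = 1.02635
Relative efficiency = V_srs / V_st = 1.02635/0.652485 = 1.5730

RE ≈ 1.573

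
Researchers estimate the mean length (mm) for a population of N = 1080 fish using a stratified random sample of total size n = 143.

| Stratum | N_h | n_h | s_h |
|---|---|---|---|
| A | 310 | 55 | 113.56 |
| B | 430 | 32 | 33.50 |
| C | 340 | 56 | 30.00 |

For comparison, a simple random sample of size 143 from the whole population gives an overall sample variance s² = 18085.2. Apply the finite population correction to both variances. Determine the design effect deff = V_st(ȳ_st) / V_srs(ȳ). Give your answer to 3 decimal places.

V̂(ȳ_st) = Σ W_h² (1 − n_h/N_h) s_h²/n_h, with W_h = N_h/N and N = 1080:
  stratum A: (310/1080)²·(1 − 55/310)·113.56²/55 = 15.8907
  stratum B: (430/1080)²·(1 − 32/430)·33.50²/32 = 5.14569
  stratum C: (340/1080)²·(1 − 56/340)·30.00²/56 = 1.33047
V_st = 22.3668
V_srs = (1 − 143/1080)·18085.2/143 = 109.724
deff = V_st / V_srs = 22.3668/109.724 = 0.2038

deff ≈ 0.204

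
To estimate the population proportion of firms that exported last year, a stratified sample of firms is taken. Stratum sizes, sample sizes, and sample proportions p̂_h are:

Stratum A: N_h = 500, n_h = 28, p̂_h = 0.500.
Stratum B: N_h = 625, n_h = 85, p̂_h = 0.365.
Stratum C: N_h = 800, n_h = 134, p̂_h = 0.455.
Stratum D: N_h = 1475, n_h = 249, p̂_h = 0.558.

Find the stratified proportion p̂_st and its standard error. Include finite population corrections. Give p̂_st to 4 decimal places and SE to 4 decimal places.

N = 3400; stratum weights W_h = N_h/N.
p̂_st = Σ W_h p̂_h = (500·0.500 + 625·0.365 + 800·0.455 + 1475·0.558)/3400 = 0.48976
V̂(p̂_st) = Σ W_h² (1 − n_h/N_h) p̂_h(1−p̂_h)/(n_h−1):
  stratum A: (500/3400)²·(1 − 28/500)·0.500·0.500/27 = 0.00018903
  stratum B: (625/3400)²·(1 − 85/625)·0.365·0.635/84 = 8.0557e-05
  stratum C: (800/3400)²·(1 − 134/800)·0.455·0.545/133 = 8.59335e-05
  stratum D: (1475/3400)²·(1 − 249/1475)·0.558·0.442/248 = 0.000155571
V̂(p̂_st) = 0.000511092; SE = √V̂ = 0.0226073

p̂_st ≈ 0.4898, SE ≈ 0.0226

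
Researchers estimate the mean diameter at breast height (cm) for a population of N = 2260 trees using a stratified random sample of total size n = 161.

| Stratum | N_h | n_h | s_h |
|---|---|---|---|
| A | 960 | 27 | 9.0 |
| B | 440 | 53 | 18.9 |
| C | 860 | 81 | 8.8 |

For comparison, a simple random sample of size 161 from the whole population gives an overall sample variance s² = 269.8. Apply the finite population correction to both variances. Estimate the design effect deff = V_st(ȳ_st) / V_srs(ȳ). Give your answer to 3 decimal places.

deff ≈ 0.563

V̂(ȳ_st) = Σ W_h² (1 − n_h/N_h) s_h²/n_h, with W_h = N_h/N and N = 2260:
  stratum A: (960/2260)²·(1 − 27/960)·9.0²/27 = 0.526087
  stratum B: (440/2260)²·(1 − 53/440)·18.9²/53 = 0.224696
  stratum C: (860/2260)²·(1 − 81/860)·8.8²/81 = 0.125401
V_st = 0.876183
V_srs = (1 − 161/2260)·269.8/161 = 1.5564
deff = V_st / V_srs = 0.876183/1.5564 = 0.5630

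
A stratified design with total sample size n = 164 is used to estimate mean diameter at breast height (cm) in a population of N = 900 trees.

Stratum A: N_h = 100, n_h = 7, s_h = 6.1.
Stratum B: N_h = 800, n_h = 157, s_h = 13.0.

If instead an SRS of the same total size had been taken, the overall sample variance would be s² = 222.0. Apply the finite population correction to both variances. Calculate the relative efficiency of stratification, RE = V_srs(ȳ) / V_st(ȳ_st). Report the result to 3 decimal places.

V̂(ȳ_st) = Σ W_h² (1 − n_h/N_h) s_h²/n_h, with W_h = N_h/N and N = 900:
  stratum A: (100/900)²·(1 − 7/100)·6.1²/7 = 0.0610323
  stratum B: (800/900)²·(1 − 157/800)·13.0²/157 = 0.683601
V_st = 0.744634
V_srs = (1 − 164/900)·222.0/164 = 1.10699
Relative efficiency = V_srs / V_st = 1.10699/0.744634 = 1.4866

RE ≈ 1.487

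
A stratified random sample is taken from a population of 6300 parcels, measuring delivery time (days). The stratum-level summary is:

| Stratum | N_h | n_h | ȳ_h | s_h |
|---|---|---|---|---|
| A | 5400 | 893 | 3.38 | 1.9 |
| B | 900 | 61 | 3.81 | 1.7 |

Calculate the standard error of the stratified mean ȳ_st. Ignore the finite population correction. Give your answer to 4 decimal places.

V̂(ȳ_st) = Σ W_h² s_h²/n_h, with W_h = N_h/N and N = 6300:
  stratum A: (5400/6300)²·1.9²/893 = 0.00297004
  stratum B: (900/6300)²·1.7²/61 = 0.000966879
V̂(ȳ_st) = 0.00393692
SE(ȳ_st) = √0.00393692 = 0.0627449

SE(ȳ_st) ≈ 0.0627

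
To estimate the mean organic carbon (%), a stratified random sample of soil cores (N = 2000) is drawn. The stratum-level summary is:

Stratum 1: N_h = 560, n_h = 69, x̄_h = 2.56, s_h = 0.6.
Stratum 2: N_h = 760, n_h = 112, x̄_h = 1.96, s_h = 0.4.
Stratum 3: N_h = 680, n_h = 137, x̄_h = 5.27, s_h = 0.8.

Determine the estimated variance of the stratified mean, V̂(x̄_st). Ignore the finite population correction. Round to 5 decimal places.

V̂(x̄_st) ≈ 0.00116

V̂(x̄_st) = Σ W_h² s_h²/n_h, with W_h = N_h/N and N = 2000:
  stratum 1: (560/2000)²·0.6²/69 = 0.000409043
  stratum 2: (760/2000)²·0.4²/112 = 0.000206286
  stratum 3: (680/2000)²·0.8²/137 = 0.000540029
V̂(x̄_st) = 0.00115536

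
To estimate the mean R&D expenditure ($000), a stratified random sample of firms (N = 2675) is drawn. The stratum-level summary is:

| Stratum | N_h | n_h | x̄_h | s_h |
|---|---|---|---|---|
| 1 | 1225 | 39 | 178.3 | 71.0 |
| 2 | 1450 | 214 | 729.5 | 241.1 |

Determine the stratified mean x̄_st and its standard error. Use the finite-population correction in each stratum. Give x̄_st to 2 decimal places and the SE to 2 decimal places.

x̄_st ≈ 477.08, SE ≈ 9.71

x̄_st = Σ W_h x̄_h = (1225·178.3 + 1450·729.5)/2675 = 477.08131
V̂(x̄_st) = Σ W_h² (1 − n_h/N_h) s_h²/n_h, with W_h = N_h/N and N = 2675:
  stratum 1: (1225/2675)²·(1 − 39/1225)·71.0²/39 = 26.2437
  stratum 2: (1450/2675)²·(1 − 214/1450)·241.1²/214 = 68.033
V̂(x̄_st) = 94.2767
SE(x̄_st) = √94.2767 = 9.70962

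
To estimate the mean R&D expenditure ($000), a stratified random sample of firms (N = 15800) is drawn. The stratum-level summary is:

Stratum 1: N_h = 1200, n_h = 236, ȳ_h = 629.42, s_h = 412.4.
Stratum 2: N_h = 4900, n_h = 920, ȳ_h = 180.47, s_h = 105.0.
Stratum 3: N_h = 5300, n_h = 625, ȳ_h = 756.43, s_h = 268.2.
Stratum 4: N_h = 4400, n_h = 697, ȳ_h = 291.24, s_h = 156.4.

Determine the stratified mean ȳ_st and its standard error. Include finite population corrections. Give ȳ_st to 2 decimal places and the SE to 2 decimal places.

ȳ_st = Σ W_h ȳ_h = (1200·629.42 + 4900·180.47 + 5300·756.43 + 4400·291.24)/15800 = 438.61658
V̂(ȳ_st) = Σ W_h² (1 − n_h/N_h) s_h²/n_h, with W_h = N_h/N and N = 15800:
  stratum 1: (1200/15800)²·(1 − 236/1200)·412.4²/236 = 3.33941
  stratum 2: (4900/15800)²·(1 − 920/4900)·105.0²/920 = 0.936172
  stratum 3: (5300/15800)²·(1 − 625/5300)·268.2²/625 = 11.423
  stratum 4: (4400/15800)²·(1 − 697/4400)·156.4²/697 = 2.29051
V̂(ȳ_st) = 17.9891
SE(ȳ_st) = √17.9891 = 4.24136

ȳ_st ≈ 438.62, SE ≈ 4.24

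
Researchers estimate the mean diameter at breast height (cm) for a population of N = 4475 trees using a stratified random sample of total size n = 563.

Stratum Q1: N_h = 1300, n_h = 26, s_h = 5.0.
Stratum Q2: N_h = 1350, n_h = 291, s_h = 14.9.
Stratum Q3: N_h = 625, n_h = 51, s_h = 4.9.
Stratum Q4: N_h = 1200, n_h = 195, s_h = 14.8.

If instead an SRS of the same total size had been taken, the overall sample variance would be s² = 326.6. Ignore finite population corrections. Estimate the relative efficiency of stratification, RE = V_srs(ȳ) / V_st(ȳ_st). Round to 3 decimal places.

V̂(ȳ_st) = Σ W_h² s_h²/n_h, with W_h = N_h/N and N = 4475:
  stratum Q1: (1300/4475)²·5.0²/26 = 0.081146
  stratum Q2: (1350/4475)²·14.9²/291 = 0.0694322
  stratum Q3: (625/4475)²·4.9²/51 = 0.00918324
  stratum Q4: (1200/4475)²·14.8²/195 = 0.0807728
V_st = 0.240534
V_srs = s²/n = 326.6/563 = 0.580107
Relative efficiency = V_srs / V_st = 0.580107/0.240534 = 2.4117

RE ≈ 2.412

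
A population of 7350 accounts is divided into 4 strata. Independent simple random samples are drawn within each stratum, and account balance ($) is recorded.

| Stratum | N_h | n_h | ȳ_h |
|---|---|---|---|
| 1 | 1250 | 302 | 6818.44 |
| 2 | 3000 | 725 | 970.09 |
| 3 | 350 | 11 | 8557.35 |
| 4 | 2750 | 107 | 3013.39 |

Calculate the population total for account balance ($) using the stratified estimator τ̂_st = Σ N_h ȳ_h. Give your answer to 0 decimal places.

τ̂_st ≈ 22715215

τ̂_st = Σ N_h ȳ_h = 1250·6818.44 + 3000·970.09 + 350·8557.35 + 2750·3013.39 = 22715215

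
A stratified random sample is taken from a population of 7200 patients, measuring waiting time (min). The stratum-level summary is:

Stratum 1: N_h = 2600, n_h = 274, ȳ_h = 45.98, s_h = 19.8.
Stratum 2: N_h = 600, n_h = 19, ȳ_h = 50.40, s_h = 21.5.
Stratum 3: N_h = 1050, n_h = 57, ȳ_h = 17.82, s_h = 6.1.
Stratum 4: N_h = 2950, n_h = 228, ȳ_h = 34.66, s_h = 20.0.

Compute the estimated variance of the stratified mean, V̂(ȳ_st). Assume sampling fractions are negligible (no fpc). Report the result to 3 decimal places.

V̂(ȳ_st) = Σ W_h² s_h²/n_h, with W_h = N_h/N and N = 7200:
  stratum 1: (2600/7200)²·19.8²/274 = 0.186578
  stratum 2: (600/7200)²·21.5²/19 = 0.168951
  stratum 3: (1050/7200)²·6.1²/57 = 0.0138835
  stratum 4: (2950/7200)²·20.0²/228 = 0.294513
V̂(ȳ_st) = 0.663926

V̂(ȳ_st) ≈ 0.664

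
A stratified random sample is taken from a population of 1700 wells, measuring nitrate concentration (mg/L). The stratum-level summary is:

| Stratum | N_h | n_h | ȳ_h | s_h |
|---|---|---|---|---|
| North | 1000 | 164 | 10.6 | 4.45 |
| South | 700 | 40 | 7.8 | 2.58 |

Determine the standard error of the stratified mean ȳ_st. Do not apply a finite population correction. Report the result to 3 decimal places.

SE(ȳ_st) ≈ 0.265

V̂(ȳ_st) = Σ W_h² s_h²/n_h, with W_h = N_h/N and N = 1700:
  stratum North: (1000/1700)²·4.45²/164 = 0.041781
  stratum South: (700/1700)²·2.58²/40 = 0.0282148
V̂(ȳ_st) = 0.0699958
SE(ȳ_st) = √0.0699958 = 0.264567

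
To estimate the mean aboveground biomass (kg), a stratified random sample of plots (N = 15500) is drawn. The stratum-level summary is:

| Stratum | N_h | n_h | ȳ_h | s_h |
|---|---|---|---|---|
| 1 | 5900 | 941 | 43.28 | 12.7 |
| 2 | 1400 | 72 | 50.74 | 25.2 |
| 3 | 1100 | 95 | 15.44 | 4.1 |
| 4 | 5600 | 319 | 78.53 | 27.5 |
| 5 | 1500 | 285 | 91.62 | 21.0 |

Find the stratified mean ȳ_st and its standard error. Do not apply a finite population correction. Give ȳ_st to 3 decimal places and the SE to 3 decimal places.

ȳ_st = Σ W_h ȳ_h = (5900·43.28 + 1400·50.74 + 1100·15.44 + 5600·78.53 + 1500·91.62)/15500 = 59.39161
V̂(ȳ_st) = Σ W_h² s_h²/n_h, with W_h = N_h/N and N = 15500:
  stratum 1: (5900/15500)²·12.7²/941 = 0.0248347
  stratum 2: (1400/15500)²·25.2²/72 = 0.071955
  stratum 3: (1100/15500)²·4.1²/95 = 0.000891181
  stratum 4: (5600/15500)²·27.5²/319 = 0.309448
  stratum 5: (1500/15500)²·21.0²/285 = 0.0144915
V̂(ȳ_st) = 0.42162
SE(ȳ_st) = √0.42162 = 0.649323

ȳ_st ≈ 59.392, SE ≈ 0.649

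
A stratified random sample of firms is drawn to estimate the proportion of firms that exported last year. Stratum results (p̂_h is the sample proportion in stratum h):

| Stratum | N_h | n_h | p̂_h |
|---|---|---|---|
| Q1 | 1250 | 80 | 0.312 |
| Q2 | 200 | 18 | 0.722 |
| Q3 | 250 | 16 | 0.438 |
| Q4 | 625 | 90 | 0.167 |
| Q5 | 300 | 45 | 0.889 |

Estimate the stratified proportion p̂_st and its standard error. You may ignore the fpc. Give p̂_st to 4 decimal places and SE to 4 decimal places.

p̂_st ≈ 0.3867, SE ≈ 0.0308

N = 2625; stratum weights W_h = N_h/N.
p̂_st = Σ W_h p̂_h = (1250·0.312 + 200·0.722 + 250·0.438 + 625·0.167 + 300·0.889)/2625 = 0.38666
V̂(p̂_st) = Σ W_h² p̂_h(1−p̂_h)/(n_h−1):
  stratum Q1: (1250/2625)²·0.312·0.688/79 = 0.000616137
  stratum Q2: (200/2625)²·0.722·0.278/17 = 6.85385e-05
  stratum Q3: (250/2625)²·0.438·0.562/15 = 0.000148847
  stratum Q4: (625/2625)²·0.167·0.833/89 = 8.8608e-05
  stratum Q5: (300/2625)²·0.889·0.111/44 = 2.92925e-05
V̂(p̂_st) = 0.000951423; SE = √V̂ = 0.0308451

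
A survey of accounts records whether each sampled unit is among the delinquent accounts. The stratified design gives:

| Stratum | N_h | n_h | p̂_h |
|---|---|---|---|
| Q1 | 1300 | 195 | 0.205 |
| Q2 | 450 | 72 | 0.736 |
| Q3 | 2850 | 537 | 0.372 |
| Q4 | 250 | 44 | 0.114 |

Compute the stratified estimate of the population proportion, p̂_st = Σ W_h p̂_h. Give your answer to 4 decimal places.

N = 4850; stratum weights W_h = N_h/N.
p̂_st = Σ W_h p̂_h = (1300·0.205 + 450·0.736 + 2850·0.372 + 250·0.114)/4850 = 0.34771

p̂_st ≈ 0.3477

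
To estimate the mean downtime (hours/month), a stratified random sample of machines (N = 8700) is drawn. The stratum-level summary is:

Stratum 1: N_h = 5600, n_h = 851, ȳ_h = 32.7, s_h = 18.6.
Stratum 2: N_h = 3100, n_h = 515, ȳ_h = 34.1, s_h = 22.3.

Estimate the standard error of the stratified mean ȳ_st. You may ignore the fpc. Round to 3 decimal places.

V̂(ȳ_st) = Σ W_h² s_h²/n_h, with W_h = N_h/N and N = 8700:
  stratum 1: (5600/8700)²·18.6²/851 = 0.168436
  stratum 2: (3100/8700)²·22.3²/515 = 0.122599
V̂(ȳ_st) = 0.291035
SE(ȳ_st) = √0.291035 = 0.539476

SE(ȳ_st) ≈ 0.539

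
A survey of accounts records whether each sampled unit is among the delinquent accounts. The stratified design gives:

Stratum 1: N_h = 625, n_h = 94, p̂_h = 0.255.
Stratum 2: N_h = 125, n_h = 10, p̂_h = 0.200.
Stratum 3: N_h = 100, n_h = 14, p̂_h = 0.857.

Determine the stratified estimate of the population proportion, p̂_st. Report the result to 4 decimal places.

N = 850; stratum weights W_h = N_h/N.
p̂_st = Σ W_h p̂_h = (625·0.255 + 125·0.200 + 100·0.857)/850 = 0.31774

p̂_st ≈ 0.3177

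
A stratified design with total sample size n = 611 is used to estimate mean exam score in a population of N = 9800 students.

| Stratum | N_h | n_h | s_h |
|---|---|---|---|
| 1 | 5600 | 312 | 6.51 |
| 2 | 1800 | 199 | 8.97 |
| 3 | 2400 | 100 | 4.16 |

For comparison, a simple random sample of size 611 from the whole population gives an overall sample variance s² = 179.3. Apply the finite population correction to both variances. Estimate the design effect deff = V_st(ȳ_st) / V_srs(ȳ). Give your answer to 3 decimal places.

deff ≈ 0.232

V̂(ȳ_st) = Σ W_h² (1 − n_h/N_h) s_h²/n_h, with W_h = N_h/N and N = 9800:
  stratum 1: (5600/9800)²·(1 − 312/5600)·6.51²/312 = 0.0418827
  stratum 2: (1800/9800)²·(1 − 199/1800)·8.97²/199 = 0.0121323
  stratum 3: (2400/9800)²·(1 − 100/2400)·4.16²/100 = 0.00994658
V_st = 0.0639616
V_srs = (1 − 611/9800)·179.3/611 = 0.275157
deff = V_st / V_srs = 0.0639616/0.275157 = 0.2325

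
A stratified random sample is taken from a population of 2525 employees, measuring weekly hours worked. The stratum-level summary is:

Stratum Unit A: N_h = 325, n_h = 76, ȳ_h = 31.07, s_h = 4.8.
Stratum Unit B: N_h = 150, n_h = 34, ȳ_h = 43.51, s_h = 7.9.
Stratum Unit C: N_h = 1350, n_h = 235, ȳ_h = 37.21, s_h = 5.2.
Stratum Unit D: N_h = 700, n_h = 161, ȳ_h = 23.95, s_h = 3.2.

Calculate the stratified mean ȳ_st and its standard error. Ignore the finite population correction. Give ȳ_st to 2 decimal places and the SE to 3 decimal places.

ȳ_st = Σ W_h ȳ_h = (325·31.07 + 150·43.51 + 1350·37.21 + 700·23.95)/2525 = 33.11792
V̂(ȳ_st) = Σ W_h² s_h²/n_h, with W_h = N_h/N and N = 2525:
  stratum Unit A: (325/2525)²·4.8²/76 = 0.00502242
  stratum Unit B: (150/2525)²·7.9²/34 = 0.00647791
  stratum Unit C: (1350/2525)²·5.2²/235 = 0.0328915
  stratum Unit D: (700/2525)²·3.2²/161 = 0.00488818
V̂(ȳ_st) = 0.04928
SE(ȳ_st) = √0.04928 = 0.221991

ȳ_st ≈ 33.12, SE ≈ 0.222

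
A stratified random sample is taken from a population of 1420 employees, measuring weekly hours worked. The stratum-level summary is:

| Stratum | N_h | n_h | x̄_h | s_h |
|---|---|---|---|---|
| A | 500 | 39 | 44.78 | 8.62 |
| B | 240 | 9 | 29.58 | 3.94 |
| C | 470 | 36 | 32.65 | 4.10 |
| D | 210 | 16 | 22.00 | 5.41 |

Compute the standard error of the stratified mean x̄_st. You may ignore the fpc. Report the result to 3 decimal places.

V̂(x̄_st) = Σ W_h² s_h²/n_h, with W_h = N_h/N and N = 1420:
  stratum A: (500/1420)²·8.62²/39 = 0.236218
  stratum B: (240/1420)²·3.94²/9 = 0.0492715
  stratum C: (470/1420)²·4.10²/36 = 0.0511545
  stratum D: (210/1420)²·5.41²/16 = 0.040007
V̂(x̄_st) = 0.376651
SE(x̄_st) = √0.376651 = 0.613719

SE(x̄_st) ≈ 0.614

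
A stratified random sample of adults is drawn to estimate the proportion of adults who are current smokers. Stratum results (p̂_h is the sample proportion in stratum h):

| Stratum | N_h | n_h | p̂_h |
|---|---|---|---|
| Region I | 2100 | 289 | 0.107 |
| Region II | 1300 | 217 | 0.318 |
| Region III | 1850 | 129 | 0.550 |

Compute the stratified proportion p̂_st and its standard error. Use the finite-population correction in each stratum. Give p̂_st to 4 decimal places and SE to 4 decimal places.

p̂_st ≈ 0.3154, SE ≈ 0.0179

N = 5250; stratum weights W_h = N_h/N.
p̂_st = Σ W_h p̂_h = (2100·0.107 + 1300·0.318 + 1850·0.550)/5250 = 0.31535
V̂(p̂_st) = Σ W_h² (1 − n_h/N_h) p̂_h(1−p̂_h)/(n_h−1):
  stratum Region I: (2100/5250)²·(1 − 289/2100)·0.107·0.893/288 = 4.57785e-05
  stratum Region II: (1300/5250)²·(1 − 217/1300)·0.318·0.682/216 = 5.12874e-05
  stratum Region III: (1850/5250)²·(1 − 129/1850)·0.550·0.450/128 = 0.000223357
V̂(p̂_st) = 0.000320423; SE = √V̂ = 0.0179004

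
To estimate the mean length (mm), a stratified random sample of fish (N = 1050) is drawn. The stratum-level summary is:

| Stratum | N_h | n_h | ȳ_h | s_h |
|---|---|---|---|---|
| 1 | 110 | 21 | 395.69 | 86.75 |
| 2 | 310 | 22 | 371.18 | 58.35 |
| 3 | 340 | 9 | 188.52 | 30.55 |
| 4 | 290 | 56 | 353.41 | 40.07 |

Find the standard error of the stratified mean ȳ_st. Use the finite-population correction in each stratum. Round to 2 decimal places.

SE(ȳ_st) ≈ 5.30

V̂(ȳ_st) = Σ W_h² (1 − n_h/N_h) s_h²/n_h, with W_h = N_h/N and N = 1050:
  stratum 1: (110/1050)²·(1 − 21/110)·86.75²/21 = 3.18217
  stratum 2: (310/1050)²·(1 − 22/310)·58.35²/22 = 12.5324
  stratum 3: (340/1050)²·(1 − 9/340)·30.55²/9 = 10.5854
  stratum 4: (290/1050)²·(1 − 56/290)·40.07²/56 = 1.76476
V̂(ȳ_st) = 28.0648
SE(ȳ_st) = √28.0648 = 5.29762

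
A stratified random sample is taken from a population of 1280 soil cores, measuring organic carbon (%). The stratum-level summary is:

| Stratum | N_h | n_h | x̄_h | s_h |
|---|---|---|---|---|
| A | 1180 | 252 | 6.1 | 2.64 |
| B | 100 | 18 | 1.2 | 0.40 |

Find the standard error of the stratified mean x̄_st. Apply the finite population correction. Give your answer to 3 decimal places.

V̂(x̄_st) = Σ W_h² (1 − n_h/N_h) s_h²/n_h, with W_h = N_h/N and N = 1280:
  stratum A: (1180/1280)²·(1 − 252/1180)·2.64²/252 = 0.0184849
  stratum B: (100/1280)²·(1 − 18/100)·0.40²/18 = 4.44878e-05
V̂(x̄_st) = 0.0185294
SE(x̄_st) = √0.0185294 = 0.136123

SE(x̄_st) ≈ 0.136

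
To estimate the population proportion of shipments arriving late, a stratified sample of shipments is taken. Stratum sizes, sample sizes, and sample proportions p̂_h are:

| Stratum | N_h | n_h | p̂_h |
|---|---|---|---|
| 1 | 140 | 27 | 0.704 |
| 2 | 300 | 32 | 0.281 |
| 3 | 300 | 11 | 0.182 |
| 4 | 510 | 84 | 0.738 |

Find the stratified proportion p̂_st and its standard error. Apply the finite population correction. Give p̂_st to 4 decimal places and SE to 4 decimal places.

N = 1250; stratum weights W_h = N_h/N.
p̂_st = Σ W_h p̂_h = (140·0.704 + 300·0.281 + 300·0.182 + 510·0.738)/1250 = 0.49107
V̂(p̂_st) = Σ W_h² (1 − n_h/N_h) p̂_h(1−p̂_h)/(n_h−1):
  stratum 1: (140/1250)²·(1 − 27/140)·0.704·0.296/26 = 8.11479e-05
  stratum 2: (300/1250)²·(1 − 32/300)·0.281·0.719/31 = 0.000335359
  stratum 3: (300/1250)²·(1 − 11/300)·0.182·0.818/10 = 0.000826083
  stratum 4: (510/1250)²·(1 − 84/510)·0.738·0.262/83 = 0.000323921
V̂(p̂_st) = 0.00156651; SE = √V̂ = 0.0395792

p̂_st ≈ 0.4911, SE ≈ 0.0396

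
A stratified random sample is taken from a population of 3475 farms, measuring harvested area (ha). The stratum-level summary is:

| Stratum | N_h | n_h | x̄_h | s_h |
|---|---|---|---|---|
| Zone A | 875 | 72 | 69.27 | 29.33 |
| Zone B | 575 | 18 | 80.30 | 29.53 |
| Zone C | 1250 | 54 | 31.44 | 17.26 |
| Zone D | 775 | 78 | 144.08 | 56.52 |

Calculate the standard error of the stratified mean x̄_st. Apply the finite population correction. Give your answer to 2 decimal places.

V̂(x̄_st) = Σ W_h² (1 − n_h/N_h) s_h²/n_h, with W_h = N_h/N and N = 3475:
  stratum Zone A: (875/3475)²·(1 − 72/875)·29.33²/72 = 0.695193
  stratum Zone B: (575/3475)²·(1 − 18/575)·29.53²/18 = 1.2849
  stratum Zone C: (1250/3475)²·(1 − 54/1250)·17.26²/54 = 0.682998
  stratum Zone D: (775/3475)²·(1 − 78/775)·56.52²/78 = 1.83204
V̂(x̄_st) = 4.49513
SE(x̄_st) = √4.49513 = 2.12017

SE(x̄_st) ≈ 2.12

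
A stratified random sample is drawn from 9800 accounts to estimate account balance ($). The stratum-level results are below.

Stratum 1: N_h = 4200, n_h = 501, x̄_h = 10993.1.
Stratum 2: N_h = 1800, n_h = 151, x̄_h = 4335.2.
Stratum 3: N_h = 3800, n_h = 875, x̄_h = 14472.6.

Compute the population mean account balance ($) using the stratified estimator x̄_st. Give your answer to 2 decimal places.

N = Σ N_h = 9800. Stratum weights W_h = N_h/N.
x̄_st = (4200·10993.1 + 1800·4335.2 + 3800·14472.6) / 9800 = 11119.4143

x̄_st ≈ 11119.41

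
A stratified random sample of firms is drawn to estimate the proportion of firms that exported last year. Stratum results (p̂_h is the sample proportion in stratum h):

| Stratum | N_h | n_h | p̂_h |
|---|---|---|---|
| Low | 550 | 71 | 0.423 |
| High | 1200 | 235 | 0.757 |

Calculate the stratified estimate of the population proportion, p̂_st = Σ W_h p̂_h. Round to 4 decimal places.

N = 1750; stratum weights W_h = N_h/N.
p̂_st = Σ W_h p̂_h = (550·0.423 + 1200·0.757)/1750 = 0.65203

p̂_st ≈ 0.6520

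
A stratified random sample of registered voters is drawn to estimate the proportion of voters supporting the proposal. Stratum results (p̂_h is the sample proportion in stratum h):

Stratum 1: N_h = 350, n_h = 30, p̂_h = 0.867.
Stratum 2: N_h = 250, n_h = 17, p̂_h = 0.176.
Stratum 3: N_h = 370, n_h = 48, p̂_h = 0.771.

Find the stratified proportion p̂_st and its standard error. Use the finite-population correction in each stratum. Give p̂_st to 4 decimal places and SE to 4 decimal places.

N = 970; stratum weights W_h = N_h/N.
p̂_st = Σ W_h p̂_h = (350·0.867 + 250·0.176 + 370·0.771)/970 = 0.65229
V̂(p̂_st) = Σ W_h² (1 − n_h/N_h) p̂_h(1−p̂_h)/(n_h−1):
  stratum 1: (350/970)²·(1 − 30/350)·0.867·0.133/29 = 0.000473312
  stratum 2: (250/970)²·(1 − 17/250)·0.176·0.824/16 = 0.000561141
  stratum 3: (370/970)²·(1 − 48/370)·0.771·0.229/47 = 0.00047567
V̂(p̂_st) = 0.00151012; SE = √V̂ = 0.0388603

p̂_st ≈ 0.6523, SE ≈ 0.0389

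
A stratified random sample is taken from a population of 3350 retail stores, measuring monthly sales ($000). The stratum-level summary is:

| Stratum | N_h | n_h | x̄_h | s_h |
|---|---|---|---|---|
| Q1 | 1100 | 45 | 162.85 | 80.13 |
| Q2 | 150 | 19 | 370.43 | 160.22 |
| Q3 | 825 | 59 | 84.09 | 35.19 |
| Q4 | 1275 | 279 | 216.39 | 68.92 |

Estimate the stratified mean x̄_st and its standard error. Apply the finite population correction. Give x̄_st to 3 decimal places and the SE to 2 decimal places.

x̄_st ≈ 173.126, SE ≈ 4.50

x̄_st = Σ W_h x̄_h = (1100·162.85 + 150·370.43 + 825·84.09 + 1275·216.39)/3350 = 173.12567
V̂(x̄_st) = Σ W_h² (1 − n_h/N_h) s_h²/n_h, with W_h = N_h/N and N = 3350:
  stratum Q1: (1100/3350)²·(1 − 45/1100)·80.13²/45 = 14.7548
  stratum Q2: (150/3350)²·(1 − 19/150)·160.22²/19 = 2.36566
  stratum Q3: (825/3350)²·(1 − 59/825)·35.19²/59 = 1.1819
  stratum Q4: (1275/3350)²·(1 − 279/1275)·68.92²/279 = 1.92649
V̂(x̄_st) = 20.2288
SE(x̄_st) = √20.2288 = 4.49765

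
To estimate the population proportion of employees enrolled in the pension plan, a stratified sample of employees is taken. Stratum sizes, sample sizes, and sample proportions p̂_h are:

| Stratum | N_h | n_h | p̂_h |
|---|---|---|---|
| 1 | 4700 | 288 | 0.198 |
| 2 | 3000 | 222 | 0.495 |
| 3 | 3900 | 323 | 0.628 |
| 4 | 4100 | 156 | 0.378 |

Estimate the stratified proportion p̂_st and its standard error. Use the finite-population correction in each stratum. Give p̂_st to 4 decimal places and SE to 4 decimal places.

p̂_st ≈ 0.4086, SE ≈ 0.0150

N = 15700; stratum weights W_h = N_h/N.
p̂_st = Σ W_h p̂_h = (4700·0.198 + 3000·0.495 + 3900·0.628 + 4100·0.378)/15700 = 0.40857
V̂(p̂_st) = Σ W_h² (1 − n_h/N_h) p̂_h(1−p̂_h)/(n_h−1):
  stratum 1: (4700/15700)²·(1 − 288/4700)·0.198·0.802/287 = 4.6547e-05
  stratum 2: (3000/15700)²·(1 − 222/3000)·0.495·0.505/221 = 3.82436e-05
  stratum 3: (3900/15700)²·(1 − 323/3900)·0.628·0.372/322 = 4.10611e-05
  stratum 4: (4100/15700)²·(1 − 156/4100)·0.378·0.622/155 = 9.95112e-05
V̂(p̂_st) = 0.000225363; SE = √V̂ = 0.0150121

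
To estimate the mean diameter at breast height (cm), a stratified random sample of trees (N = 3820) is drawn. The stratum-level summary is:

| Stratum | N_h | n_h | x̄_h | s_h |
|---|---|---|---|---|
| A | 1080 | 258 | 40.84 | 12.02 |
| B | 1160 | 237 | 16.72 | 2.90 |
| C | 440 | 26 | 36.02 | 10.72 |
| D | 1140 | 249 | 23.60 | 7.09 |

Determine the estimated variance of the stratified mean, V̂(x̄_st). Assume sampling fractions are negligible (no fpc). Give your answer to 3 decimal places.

V̂(x̄_st) = Σ W_h² s_h²/n_h, with W_h = N_h/N and N = 3820:
  stratum A: (1080/3820)²·12.02²/258 = 0.0447621
  stratum B: (1160/3820)²·2.90²/237 = 0.00327218
  stratum C: (440/3820)²·10.72²/26 = 0.0586401
  stratum D: (1140/3820)²·7.09²/249 = 0.0179794
V̂(x̄_st) = 0.124654

V̂(x̄_st) ≈ 0.125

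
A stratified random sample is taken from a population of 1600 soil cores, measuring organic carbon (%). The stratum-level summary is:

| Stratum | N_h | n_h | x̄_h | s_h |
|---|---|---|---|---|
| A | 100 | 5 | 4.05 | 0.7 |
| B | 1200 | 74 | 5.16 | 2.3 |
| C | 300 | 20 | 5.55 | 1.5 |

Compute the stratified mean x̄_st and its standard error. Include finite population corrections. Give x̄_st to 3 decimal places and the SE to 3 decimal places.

x̄_st ≈ 5.164, SE ≈ 0.204

x̄_st = Σ W_h x̄_h = (100·4.05 + 1200·5.16 + 300·5.55)/1600 = 5.16375
V̂(x̄_st) = Σ W_h² (1 − n_h/N_h) s_h²/n_h, with W_h = N_h/N and N = 1600:
  stratum A: (100/1600)²·(1 − 5/100)·0.7²/5 = 0.000363672
  stratum B: (1200/1600)²·(1 − 74/1200)·2.3²/74 = 0.0377315
  stratum C: (300/1600)²·(1 − 20/300)·1.5²/20 = 0.00369141
V̂(x̄_st) = 0.0417865
SE(x̄_st) = √0.0417865 = 0.204418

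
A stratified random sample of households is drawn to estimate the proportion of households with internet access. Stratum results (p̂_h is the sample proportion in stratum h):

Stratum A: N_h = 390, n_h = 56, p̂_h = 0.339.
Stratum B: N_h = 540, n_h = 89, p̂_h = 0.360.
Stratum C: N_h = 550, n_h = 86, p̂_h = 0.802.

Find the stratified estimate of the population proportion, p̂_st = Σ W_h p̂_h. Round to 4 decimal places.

p̂_st ≈ 0.5187

N = 1480; stratum weights W_h = N_h/N.
p̂_st = Σ W_h p̂_h = (390·0.339 + 540·0.360 + 550·0.802)/1480 = 0.51872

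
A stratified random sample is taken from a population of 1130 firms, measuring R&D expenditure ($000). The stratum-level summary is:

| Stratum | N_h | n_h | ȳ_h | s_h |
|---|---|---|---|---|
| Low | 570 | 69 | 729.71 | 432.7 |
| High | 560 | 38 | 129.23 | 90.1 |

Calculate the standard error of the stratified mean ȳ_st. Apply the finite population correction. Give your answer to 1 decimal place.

V̂(ȳ_st) = Σ W_h² (1 − n_h/N_h) s_h²/n_h, with W_h = N_h/N and N = 1130:
  stratum Low: (570/1130)²·(1 − 69/570)·432.7²/69 = 606.849
  stratum High: (560/1130)²·(1 − 38/560)·90.1²/38 = 48.9066
V̂(ȳ_st) = 655.755
SE(ȳ_st) = √655.755 = 25.6077

SE(ȳ_st) ≈ 25.6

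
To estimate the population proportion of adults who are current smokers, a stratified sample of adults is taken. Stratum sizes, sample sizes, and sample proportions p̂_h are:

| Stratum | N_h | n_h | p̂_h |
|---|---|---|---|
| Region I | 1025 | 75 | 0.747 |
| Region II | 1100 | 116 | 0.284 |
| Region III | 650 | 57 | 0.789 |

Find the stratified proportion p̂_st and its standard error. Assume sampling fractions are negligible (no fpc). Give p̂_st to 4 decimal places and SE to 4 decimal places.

N = 2775; stratum weights W_h = N_h/N.
p̂_st = Σ W_h p̂_h = (1025·0.747 + 1100·0.284 + 650·0.789)/2775 = 0.57331
V̂(p̂_st) = Σ W_h² p̂_h(1−p̂_h)/(n_h−1):
  stratum Region I: (1025/2775)²·0.747·0.253/74 = 0.000348443
  stratum Region II: (1100/2775)²·0.284·0.716/115 = 0.000277839
  stratum Region III: (650/2775)²·0.789·0.211/56 = 0.000163107
V̂(p̂_st) = 0.000789388; SE = √V̂ = 0.0280961

p̂_st ≈ 0.5733, SE ≈ 0.0281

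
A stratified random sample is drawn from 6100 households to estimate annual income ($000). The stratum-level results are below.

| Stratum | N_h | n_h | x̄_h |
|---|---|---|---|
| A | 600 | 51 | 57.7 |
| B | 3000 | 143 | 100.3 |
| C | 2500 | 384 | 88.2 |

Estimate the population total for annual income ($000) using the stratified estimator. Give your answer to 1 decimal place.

τ̂_st = Σ N_h x̄_h = 600·57.7 + 3000·100.3 + 2500·88.2 = 556020.0

τ̂_st ≈ 556020.0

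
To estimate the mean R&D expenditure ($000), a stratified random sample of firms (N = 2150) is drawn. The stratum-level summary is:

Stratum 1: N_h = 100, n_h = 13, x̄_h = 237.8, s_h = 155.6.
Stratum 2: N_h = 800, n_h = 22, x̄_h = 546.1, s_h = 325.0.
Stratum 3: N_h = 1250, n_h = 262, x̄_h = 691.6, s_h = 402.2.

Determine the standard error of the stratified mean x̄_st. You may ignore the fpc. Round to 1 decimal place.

SE(x̄_st) ≈ 29.6

V̂(x̄_st) = Σ W_h² s_h²/n_h, with W_h = N_h/N and N = 2150:
  stratum 1: (100/2150)²·155.6²/13 = 4.02902
  stratum 2: (800/2150)²·325.0²/22 = 664.733
  stratum 3: (1250/2150)²·402.2²/262 = 208.702
V̂(x̄_st) = 877.463
SE(x̄_st) = √877.463 = 29.622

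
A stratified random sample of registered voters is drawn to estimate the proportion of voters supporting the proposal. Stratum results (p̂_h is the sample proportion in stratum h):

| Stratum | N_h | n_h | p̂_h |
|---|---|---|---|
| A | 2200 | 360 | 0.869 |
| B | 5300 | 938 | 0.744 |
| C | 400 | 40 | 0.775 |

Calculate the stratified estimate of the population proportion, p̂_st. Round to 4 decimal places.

N = 7900; stratum weights W_h = N_h/N.
p̂_st = Σ W_h p̂_h = (2200·0.869 + 5300·0.744 + 400·0.775)/7900 = 0.78038

p̂_st ≈ 0.7804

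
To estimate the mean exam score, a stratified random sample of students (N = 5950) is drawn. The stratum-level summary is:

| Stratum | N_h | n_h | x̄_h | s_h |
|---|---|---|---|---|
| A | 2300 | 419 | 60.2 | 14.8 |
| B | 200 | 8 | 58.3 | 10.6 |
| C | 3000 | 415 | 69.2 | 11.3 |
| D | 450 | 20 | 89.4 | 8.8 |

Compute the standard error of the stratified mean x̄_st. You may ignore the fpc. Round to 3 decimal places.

SE(x̄_st) ≈ 0.441

V̂(x̄_st) = Σ W_h² s_h²/n_h, with W_h = N_h/N and N = 5950:
  stratum A: (2300/5950)²·14.8²/419 = 0.0781144
  stratum B: (200/5950)²·10.6²/8 = 0.0158689
  stratum C: (3000/5950)²·11.3²/415 = 0.0782199
  stratum D: (450/5950)²·8.8²/20 = 0.0221476
V̂(x̄_st) = 0.194351
SE(x̄_st) = √0.194351 = 0.440852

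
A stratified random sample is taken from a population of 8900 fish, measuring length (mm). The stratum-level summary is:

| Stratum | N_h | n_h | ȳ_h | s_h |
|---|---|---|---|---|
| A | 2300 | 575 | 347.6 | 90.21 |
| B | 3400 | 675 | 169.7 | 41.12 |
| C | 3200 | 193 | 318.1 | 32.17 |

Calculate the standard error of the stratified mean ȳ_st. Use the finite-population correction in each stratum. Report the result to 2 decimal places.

V̂(ȳ_st) = Σ W_h² (1 − n_h/N_h) s_h²/n_h, with W_h = N_h/N and N = 8900:
  stratum A: (2300/8900)²·(1 − 575/2300)·90.21²/575 = 0.708889
  stratum B: (3400/8900)²·(1 − 675/3400)·41.12²/675 = 0.293
  stratum C: (3200/8900)²·(1 − 193/3200)·32.17²/193 = 0.651401
V̂(ȳ_st) = 1.65329
SE(ȳ_st) = √1.65329 = 1.2858

SE(ȳ_st) ≈ 1.29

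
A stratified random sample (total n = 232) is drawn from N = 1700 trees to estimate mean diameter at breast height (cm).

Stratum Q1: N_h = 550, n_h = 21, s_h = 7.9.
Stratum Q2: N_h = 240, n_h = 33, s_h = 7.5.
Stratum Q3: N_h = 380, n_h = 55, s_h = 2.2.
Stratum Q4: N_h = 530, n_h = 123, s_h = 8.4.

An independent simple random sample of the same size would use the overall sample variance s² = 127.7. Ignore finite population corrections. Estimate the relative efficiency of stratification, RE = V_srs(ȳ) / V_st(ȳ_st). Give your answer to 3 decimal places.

V̂(ȳ_st) = Σ W_h² s_h²/n_h, with W_h = N_h/N and N = 1700:
  stratum Q1: (550/1700)²·7.9²/21 = 0.311073
  stratum Q2: (240/1700)²·7.5²/33 = 0.0339729
  stratum Q3: (380/1700)²·2.2²/55 = 0.00439696
  stratum Q4: (530/1700)²·8.4²/123 = 0.055758
V_st = 0.405201
V_srs = s²/n = 127.7/232 = 0.550431
Relative efficiency = V_srs / V_st = 0.550431/0.405201 = 1.3584

RE ≈ 1.358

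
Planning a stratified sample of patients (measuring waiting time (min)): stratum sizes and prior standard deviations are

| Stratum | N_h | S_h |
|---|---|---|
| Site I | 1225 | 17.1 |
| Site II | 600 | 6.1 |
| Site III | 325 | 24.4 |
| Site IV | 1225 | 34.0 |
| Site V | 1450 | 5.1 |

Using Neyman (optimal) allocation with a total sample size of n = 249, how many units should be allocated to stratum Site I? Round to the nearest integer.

Neyman allocation: n_h = n · N_h S_h / Σ N_i S_i, with n = 249.
  stratum Site I: N_h·S_h = 1225·17.1 = 20947.50
  stratum Site II: N_h·S_h = 600·6.1 = 3660.00
  stratum Site III: N_h·S_h = 325·24.4 = 7930.00
  stratum Site IV: N_h·S_h = 1225·34.0 = 41650.00
  stratum Site V: N_h·S_h = 1450·5.1 = 7395.00
Σ N_h S_h = 81582.50
n for stratum Site I = 249·20947.50/81582.50 = 63.934 → 64

64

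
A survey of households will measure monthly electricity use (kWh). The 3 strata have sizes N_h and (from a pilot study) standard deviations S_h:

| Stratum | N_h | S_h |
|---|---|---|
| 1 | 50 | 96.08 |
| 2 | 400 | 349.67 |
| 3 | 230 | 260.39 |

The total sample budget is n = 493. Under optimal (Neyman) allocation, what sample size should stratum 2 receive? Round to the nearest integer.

Neyman allocation: n_h = n · N_h S_h / Σ N_i S_i, with n = 493.
  stratum 1: N_h·S_h = 50·96.08 = 4804.00
  stratum 2: N_h·S_h = 400·349.67 = 139868.00
  stratum 3: N_h·S_h = 230·260.39 = 59889.70
Σ N_h S_h = 204561.70
n for stratum 2 = 493·139868.00/204561.70 = 337.086 → 337

337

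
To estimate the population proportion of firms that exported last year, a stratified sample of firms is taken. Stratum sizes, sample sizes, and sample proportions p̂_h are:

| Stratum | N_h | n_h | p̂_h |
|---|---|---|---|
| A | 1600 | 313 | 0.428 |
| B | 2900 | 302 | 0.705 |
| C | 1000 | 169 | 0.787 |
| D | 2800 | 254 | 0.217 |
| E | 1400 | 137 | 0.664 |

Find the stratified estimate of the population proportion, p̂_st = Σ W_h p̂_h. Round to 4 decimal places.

N = 9700; stratum weights W_h = N_h/N.
p̂_st = Σ W_h p̂_h = (1600·0.428 + 2900·0.705 + 1000·0.787 + 2800·0.217 + 1400·0.664)/9700 = 0.52098

p̂_st ≈ 0.5210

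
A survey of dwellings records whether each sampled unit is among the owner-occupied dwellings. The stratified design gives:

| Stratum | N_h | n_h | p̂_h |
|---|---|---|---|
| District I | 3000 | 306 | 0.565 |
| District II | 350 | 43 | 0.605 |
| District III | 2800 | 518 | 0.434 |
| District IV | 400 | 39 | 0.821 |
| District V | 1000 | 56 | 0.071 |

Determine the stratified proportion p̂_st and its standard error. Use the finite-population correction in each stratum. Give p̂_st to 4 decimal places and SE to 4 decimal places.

N = 7550; stratum weights W_h = N_h/N.
p̂_st = Σ W_h p̂_h = (3000·0.565 + 350·0.605 + 2800·0.434 + 400·0.821 + 1000·0.071)/7550 = 0.46640
V̂(p̂_st) = Σ W_h² (1 − n_h/N_h) p̂_h(1−p̂_h)/(n_h−1):
  stratum District I: (3000/7550)²·(1 − 306/3000)·0.565·0.435/305 = 0.000114252
  stratum District II: (350/7550)²·(1 − 43/350)·0.605·0.395/42 = 1.07255e-05
  stratum District III: (2800/7550)²·(1 − 518/2800)·0.434·0.566/517 = 5.32593e-05
  stratum District IV: (400/7550)²·(1 − 39/400)·0.821·0.179/38 = 9.79684e-06
  stratum District V: (1000/7550)²·(1 − 56/1000)·0.071·0.929/55 = 1.98605e-05
V̂(p̂_st) = 0.000207894; SE = √V̂ = 0.0144185

p̂_st ≈ 0.4664, SE ≈ 0.0144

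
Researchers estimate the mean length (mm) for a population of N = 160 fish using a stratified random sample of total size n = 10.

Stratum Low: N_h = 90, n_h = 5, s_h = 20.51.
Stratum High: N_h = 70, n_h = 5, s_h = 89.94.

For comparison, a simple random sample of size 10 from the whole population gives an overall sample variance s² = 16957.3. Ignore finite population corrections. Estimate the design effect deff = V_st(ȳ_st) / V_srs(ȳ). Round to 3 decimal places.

V̂(ȳ_st) = Σ W_h² s_h²/n_h, with W_h = N_h/N and N = 160:
  stratum Low: (90/160)²·20.51²/5 = 26.6199
  stratum High: (70/160)²·89.94²/5 = 309.665
V_st = 336.285
V_srs = s²/n = 16957.3/10 = 1695.73
deff = V_st / V_srs = 336.285/1695.73 = 0.1983

deff ≈ 0.198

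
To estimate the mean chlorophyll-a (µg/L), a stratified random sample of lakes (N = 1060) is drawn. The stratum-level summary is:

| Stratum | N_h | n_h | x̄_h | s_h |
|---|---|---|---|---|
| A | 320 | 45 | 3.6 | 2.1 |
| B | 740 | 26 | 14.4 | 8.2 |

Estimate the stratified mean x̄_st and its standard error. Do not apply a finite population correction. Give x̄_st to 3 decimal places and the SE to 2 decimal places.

x̄_st = Σ W_h x̄_h = (320·3.6 + 740·14.4)/1060 = 11.13962
V̂(x̄_st) = Σ W_h² s_h²/n_h, with W_h = N_h/N and N = 1060:
  stratum A: (320/1060)²·2.1²/45 = 0.00893129
  stratum B: (740/1060)²·8.2²/26 = 1.26039
V̂(x̄_st) = 1.26932
SE(x̄_st) = √1.26932 = 1.12664

x̄_st ≈ 11.140, SE ≈ 1.13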